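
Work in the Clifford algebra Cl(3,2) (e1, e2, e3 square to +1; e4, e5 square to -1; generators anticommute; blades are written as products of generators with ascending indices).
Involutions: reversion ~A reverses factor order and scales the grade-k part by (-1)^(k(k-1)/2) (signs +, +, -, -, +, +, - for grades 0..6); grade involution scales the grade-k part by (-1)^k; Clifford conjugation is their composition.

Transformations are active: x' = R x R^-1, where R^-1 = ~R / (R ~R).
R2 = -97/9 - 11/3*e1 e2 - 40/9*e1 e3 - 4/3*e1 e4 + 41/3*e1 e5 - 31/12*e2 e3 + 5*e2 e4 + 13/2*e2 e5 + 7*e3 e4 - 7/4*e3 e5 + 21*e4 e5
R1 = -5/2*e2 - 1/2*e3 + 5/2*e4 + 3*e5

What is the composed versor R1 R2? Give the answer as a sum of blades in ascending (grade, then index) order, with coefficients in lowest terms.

Distribute over the terms of R1 (each basis-blade product reordered to ascending indices, repeated generators contracted through their squares):
(-5/2*e2) R2 = -55/6*e1 + 485/18*e2 + 155/24*e3 - 25/2*e4 - 65/4*e5 - 100/9*e1 e2 e3 - 10/3*e1 e2 e4 + 205/6*e1 e2 e5 - 35/2*e2 e3 e4 + 35/8*e2 e3 e5 - 105/2*e2 e4 e5
(-1/2*e3) R2 = -20/9*e1 - 31/24*e2 + 97/18*e3 - 7/2*e4 + 7/8*e5 + 11/6*e1 e2 e3 - 2/3*e1 e3 e4 + 41/6*e1 e3 e5 + 5/2*e2 e3 e4 + 13/4*e2 e3 e5 - 21/2*e3 e4 e5
(5/2*e4) R2 = -10/3*e1 + 25/2*e2 + 35/2*e3 - 485/18*e4 - 105/2*e5 - 55/6*e1 e2 e4 - 100/9*e1 e3 e4 - 205/6*e1 e4 e5 - 155/24*e2 e3 e4 - 65/4*e2 e4 e5 + 35/8*e3 e4 e5
(3*e5) R2 = 41*e1 + 39/2*e2 - 21/4*e3 + 63*e4 - 97/3*e5 - 11*e1 e2 e5 - 40/3*e1 e3 e5 - 4*e1 e4 e5 - 31/4*e2 e3 e5 + 15*e2 e4 e5 + 21*e3 e4 e5
Summing the partial products and collecting blades:
Answer: 473/18*e1 + 4151/72*e2 + 1735/72*e3 + 361/18*e4 - 2405/24*e5 - 167/18*e1 e2 e3 - 25/2*e1 e2 e4 + 139/6*e1 e2 e5 - 106/9*e1 e3 e4 - 13/2*e1 e3 e5 - 229/6*e1 e4 e5 - 515/24*e2 e3 e4 - 1/8*e2 e3 e5 - 215/4*e2 e4 e5 + 119/8*e3 e4 e5


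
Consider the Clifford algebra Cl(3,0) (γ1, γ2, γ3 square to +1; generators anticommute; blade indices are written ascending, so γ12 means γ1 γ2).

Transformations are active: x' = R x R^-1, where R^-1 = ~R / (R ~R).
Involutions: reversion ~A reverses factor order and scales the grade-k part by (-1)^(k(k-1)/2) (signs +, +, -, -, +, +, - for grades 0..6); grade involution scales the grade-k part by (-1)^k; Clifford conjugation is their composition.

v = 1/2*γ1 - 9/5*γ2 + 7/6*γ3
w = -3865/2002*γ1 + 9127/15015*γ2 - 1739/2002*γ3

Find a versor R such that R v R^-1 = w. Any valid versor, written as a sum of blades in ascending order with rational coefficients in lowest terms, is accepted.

Why this works: both vectors square to 2183/450, so q(v) = q(w) and R = v + w = -1432/1001*γ1 - 3580/3003*γ2 + 895/3003*γ3 carries v to w — its own direction survives, the complement (v - w)/2 flips.
Answer: -1432/1001*γ1 - 3580/3003*γ2 + 895/3003*γ3


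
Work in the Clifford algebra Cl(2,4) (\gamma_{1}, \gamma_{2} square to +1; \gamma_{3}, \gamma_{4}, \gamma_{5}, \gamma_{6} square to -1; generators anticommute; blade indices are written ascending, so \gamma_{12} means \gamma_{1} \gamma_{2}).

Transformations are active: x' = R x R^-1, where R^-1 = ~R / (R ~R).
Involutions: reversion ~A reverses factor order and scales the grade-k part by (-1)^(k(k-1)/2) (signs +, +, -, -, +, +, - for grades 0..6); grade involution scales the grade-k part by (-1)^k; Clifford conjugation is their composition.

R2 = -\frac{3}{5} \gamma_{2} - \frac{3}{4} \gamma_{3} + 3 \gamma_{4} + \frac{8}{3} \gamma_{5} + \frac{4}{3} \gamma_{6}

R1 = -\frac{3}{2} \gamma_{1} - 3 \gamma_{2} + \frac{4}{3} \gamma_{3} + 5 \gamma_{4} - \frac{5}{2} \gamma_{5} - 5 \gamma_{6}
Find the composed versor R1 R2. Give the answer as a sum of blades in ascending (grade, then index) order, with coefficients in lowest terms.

Distribute over the terms of R2 (each basis-blade product reordered to ascending indices, repeated generators contracted through their squares):
R1 (-\frac{3}{5} \gamma_{2}) = \frac{9}{5} + \frac{9}{10} \gamma_{12} + \frac{4}{5} \gamma_{23} + 3 \gamma_{24} - \frac{3}{2} \gamma_{25} - 3 \gamma_{26}
R1 (-\frac{3}{4} \gamma_{3}) = 1 + \frac{9}{8} \gamma_{13} + \frac{9}{4} \gamma_{23} + \frac{15}{4} \gamma_{34} - \frac{15}{8} \gamma_{35} - \frac{15}{4} \gamma_{36}
R1 (3 \gamma_{4}) = -15 - \frac{9}{2} \gamma_{14} - 9 \gamma_{24} + 4 \gamma_{34} + \frac{15}{2} \gamma_{45} + 15 \gamma_{46}
R1 (\frac{8}{3} \gamma_{5}) = \frac{20}{3} - 4 \gamma_{15} - 8 \gamma_{25} + \frac{32}{9} \gamma_{35} + \frac{40}{3} \gamma_{45} + \frac{40}{3} \gamma_{56}
R1 (\frac{4}{3} \gamma_{6}) = \frac{20}{3} - 2 \gamma_{16} - 4 \gamma_{26} + \frac{16}{9} \gamma_{36} + \frac{20}{3} \gamma_{46} - \frac{10}{3} \gamma_{56}
Summing the partial products and collecting blades:
Answer: \frac{17}{15} + \frac{9}{10} \gamma_{12} + \frac{9}{8} \gamma_{13} - \frac{9}{2} \gamma_{14} - 4 \gamma_{15} - 2 \gamma_{16} + \frac{61}{20} \gamma_{23} - 6 \gamma_{24} - \frac{19}{2} \gamma_{25} - 7 \gamma_{26} + \frac{31}{4} \gamma_{34} + \frac{121}{72} \gamma_{35} - \frac{71}{36} \gamma_{36} + \frac{125}{6} \gamma_{45} + \frac{65}{3} \gamma_{46} + 10 \gamma_{56}


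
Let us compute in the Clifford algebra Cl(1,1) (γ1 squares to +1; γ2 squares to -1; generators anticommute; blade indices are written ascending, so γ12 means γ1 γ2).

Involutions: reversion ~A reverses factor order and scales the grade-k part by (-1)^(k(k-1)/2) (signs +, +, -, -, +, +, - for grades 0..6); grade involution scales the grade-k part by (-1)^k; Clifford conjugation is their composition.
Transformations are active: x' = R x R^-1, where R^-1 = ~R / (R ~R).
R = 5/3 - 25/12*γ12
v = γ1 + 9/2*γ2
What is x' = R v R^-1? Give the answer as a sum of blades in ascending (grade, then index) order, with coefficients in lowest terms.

~R = 5/3 + 25/12*γ12, and R ~R = -25/16, so R^-1 = ~R / (-25/16).
R v = 265/24*γ1 + 115/12*γ2
Answer: -221/9*γ1 - 449/18*γ2


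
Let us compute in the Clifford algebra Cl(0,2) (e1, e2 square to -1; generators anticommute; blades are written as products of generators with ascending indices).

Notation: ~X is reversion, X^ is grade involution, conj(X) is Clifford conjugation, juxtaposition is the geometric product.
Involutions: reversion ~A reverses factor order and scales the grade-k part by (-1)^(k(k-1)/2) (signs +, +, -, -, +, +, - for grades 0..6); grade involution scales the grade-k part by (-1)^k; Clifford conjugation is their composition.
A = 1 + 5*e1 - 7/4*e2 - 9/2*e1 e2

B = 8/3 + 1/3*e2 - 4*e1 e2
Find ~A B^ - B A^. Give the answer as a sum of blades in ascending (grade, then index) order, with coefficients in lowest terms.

first term: 241/12 + 131/6*e1 + 15*e2 + 19/3*e1 e2
second term: -191/12 - 47/6*e1 + 25*e2 - 43/3*e1 e2
Answer: 36 + 89/3*e1 - 10*e2 + 62/3*e1 e2


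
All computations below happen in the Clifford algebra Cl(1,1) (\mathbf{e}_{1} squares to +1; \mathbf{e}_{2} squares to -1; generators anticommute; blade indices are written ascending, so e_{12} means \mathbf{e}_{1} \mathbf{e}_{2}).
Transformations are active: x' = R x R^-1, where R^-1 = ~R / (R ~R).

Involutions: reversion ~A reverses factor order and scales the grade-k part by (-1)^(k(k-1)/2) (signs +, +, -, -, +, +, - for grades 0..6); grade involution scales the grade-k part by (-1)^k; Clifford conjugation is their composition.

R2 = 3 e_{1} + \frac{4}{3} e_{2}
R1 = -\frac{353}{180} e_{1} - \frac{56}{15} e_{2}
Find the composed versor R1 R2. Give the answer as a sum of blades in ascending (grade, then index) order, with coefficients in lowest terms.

Distribute over the terms of R1 (each basis-blade product reordered to ascending indices, repeated generators contracted through their squares):
(-\frac{353}{180} e_{1}) R2 = -\frac{353}{60} - \frac{353}{135} e_{12}
(-\frac{56}{15} e_{2}) R2 = \frac{224}{45} + \frac{56}{5} e_{12}
Summing the partial products and collecting blades:
Answer: -\frac{163}{180} + \frac{1159}{135} e_{12}


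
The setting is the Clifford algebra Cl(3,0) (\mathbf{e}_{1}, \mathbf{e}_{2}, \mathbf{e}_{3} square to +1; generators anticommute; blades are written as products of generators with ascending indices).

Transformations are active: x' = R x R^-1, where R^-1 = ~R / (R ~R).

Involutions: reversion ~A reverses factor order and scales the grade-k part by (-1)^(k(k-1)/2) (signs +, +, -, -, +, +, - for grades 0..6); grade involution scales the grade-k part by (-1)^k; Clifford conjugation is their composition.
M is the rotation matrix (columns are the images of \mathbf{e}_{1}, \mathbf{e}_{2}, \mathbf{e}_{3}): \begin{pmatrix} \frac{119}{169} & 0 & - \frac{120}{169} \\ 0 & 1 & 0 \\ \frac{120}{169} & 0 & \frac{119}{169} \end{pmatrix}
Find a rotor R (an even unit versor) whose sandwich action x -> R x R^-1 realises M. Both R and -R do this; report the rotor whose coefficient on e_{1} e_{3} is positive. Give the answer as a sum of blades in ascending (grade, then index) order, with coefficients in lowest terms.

Method: write R = a + b12*e_{1} e_{2} + b13*e_{1} e_{3} + b23*e_{2} e_{3} with a^2 + b12^2 + b13^2 + b23^2 = 1 (so R^-1 = ~R). Expanding the columns R e_j ~R gives tr M = 4a^2 - 1 and, from the antisymmetric part, M21 - M12 = -4a*b12, M13 - M31 = 4a*b13, M32 - M23 = -4a*b23.
Here tr M = \frac{407}{169}, so a^2 = (1 + tr M)/4 = \frac{144}{169} and a = ±\frac{12}{13}. Taking a = \frac{12}{13}: M21 - M12 = 0, M13 - M31 = -\frac{240}{169}, M32 - M23 = 0, giving b12 = 0, b13 = -\frac{5}{13}, b23 = 0, i.e. R = \frac{12}{13} - \frac{5}{13} e_{1} e_{3}.
Its e_{1} e_{3} coefficient is negative, so report the other preimage -R.
Answer: -\frac{12}{13} + \frac{5}{13} e_{1} e_{3}. Why the constraint matters: R and -R act identically through the sandwich — M has trace \frac{407}{169} either way — so only the sign condition on e_{1} e_{3} picks one of the two preimages.


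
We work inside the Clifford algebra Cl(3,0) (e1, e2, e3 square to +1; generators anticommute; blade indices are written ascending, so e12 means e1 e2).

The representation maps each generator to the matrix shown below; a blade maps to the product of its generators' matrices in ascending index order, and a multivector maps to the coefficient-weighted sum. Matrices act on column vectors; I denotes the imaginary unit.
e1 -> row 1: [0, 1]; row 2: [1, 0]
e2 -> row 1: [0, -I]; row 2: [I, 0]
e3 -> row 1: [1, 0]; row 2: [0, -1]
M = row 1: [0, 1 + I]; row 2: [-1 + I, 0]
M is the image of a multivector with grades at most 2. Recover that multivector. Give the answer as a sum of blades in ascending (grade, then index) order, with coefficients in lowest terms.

Method: 1, rho(e1), rho(e2), rho(e3) form a trace-orthogonal basis of the 2x2 complex matrices (tr(X Y) = 2 if X = Y, else 0), so M = m0*1 + m1*rho(e1) + m2*rho(e2) + m3*rho(e3) with m0 = tr(M)/2 = 0, m1 = tr(M rho(e1))/2 = I, m2 = tr(M rho(e2))/2 = I, m3 = tr(M rho(e3))/2 = 0.
Multiplying table entries, the bivector images are rho(e12) = I*rho(e3), rho(e13) = -I*rho(e2), rho(e23) = I*rho(e1); with real blade coefficients the real parts of m0..m3 are the coefficients of 1, e1, e2, e3 and the imaginary parts give the bivectors (e23: Im m1, e13: -Im m2, e12: Im m3).
Answer: -e13 + e23


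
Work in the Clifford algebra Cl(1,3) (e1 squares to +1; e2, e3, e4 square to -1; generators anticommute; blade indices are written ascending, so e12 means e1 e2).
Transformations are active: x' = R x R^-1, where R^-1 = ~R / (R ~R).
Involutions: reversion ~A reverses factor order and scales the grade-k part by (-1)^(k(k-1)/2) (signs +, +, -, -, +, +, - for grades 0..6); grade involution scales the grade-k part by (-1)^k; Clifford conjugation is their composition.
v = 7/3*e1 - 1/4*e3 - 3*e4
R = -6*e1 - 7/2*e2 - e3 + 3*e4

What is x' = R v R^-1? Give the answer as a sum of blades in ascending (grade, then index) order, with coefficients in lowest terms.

~R = -6*e1 - 7/2*e2 - e3 + 3*e4, and R ~R = 55/4, so R^-1 = ~R / (55/4).
R v = -21/4 + 49/6*e12 + 23/6*e13 + 11*e14 + 7/8*e23 + 21/2*e24 + 15/4*e34
Answer: 371/165*e1 + 147/55*e2 + 223/220*e3 + 39/55*e4


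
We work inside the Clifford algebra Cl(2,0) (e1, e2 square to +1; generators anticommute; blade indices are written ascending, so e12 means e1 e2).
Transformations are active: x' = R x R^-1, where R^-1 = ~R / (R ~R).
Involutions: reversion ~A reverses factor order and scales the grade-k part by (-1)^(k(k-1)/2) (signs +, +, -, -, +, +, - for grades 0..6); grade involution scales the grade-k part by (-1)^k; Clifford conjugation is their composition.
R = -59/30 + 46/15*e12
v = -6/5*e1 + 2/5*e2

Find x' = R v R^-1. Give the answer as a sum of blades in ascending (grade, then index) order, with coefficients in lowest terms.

~R = -59/30 - 46/15*e12, and R ~R = 2389/180, so R^-1 = ~R / (2389/180).
R v = 269/75*e1 + 217/75*e2
Answer: 8186/59725*e1 - 75102/59725*e2


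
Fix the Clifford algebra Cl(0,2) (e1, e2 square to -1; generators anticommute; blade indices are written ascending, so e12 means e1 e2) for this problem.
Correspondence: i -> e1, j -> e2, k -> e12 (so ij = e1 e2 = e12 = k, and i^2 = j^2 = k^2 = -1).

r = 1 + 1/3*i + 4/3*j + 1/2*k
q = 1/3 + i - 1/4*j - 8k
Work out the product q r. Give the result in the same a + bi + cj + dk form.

In blades: q = 1/3 + e1 - 1/4*e2 - 8*e12, r = 1 + 1/3*e1 + 4/3*e2 + 1/2*e12.
Distribute q over r term by term (generator squares from the signature, products reordered to ascending indices): (1/3)*r = 1/3 + 1/9*e1 + 4/9*e2 + 1/6*e12; (e1)*r = -1/3 + e1 - 1/2*e2 + 4/3*e12; (-1/4*e2)*r = 1/3 - 1/8*e1 - 1/4*e2 + 1/12*e12; (-8*e12)*r = 4 + 32/3*e1 - 8/3*e2 - 8*e12.
Sum: 13/3 + 839/72*e1 - 107/36*e2 - 77/12*e12; translating back through the correspondence:
Answer: 13/3 + 839/72*i - 107/36*j - 77/12*k


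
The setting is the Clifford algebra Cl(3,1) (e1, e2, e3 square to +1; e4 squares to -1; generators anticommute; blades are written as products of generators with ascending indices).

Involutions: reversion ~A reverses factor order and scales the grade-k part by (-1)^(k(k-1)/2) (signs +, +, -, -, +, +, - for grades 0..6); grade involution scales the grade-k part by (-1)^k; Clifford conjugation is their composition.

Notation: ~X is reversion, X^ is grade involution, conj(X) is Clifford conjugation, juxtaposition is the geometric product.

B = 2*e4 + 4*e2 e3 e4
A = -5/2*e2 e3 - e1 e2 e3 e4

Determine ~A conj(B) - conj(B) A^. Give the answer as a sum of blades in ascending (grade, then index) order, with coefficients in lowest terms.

first term: -4*e1 - 10*e4 - 2*e1 e2 e3 - 5*e2 e3 e4
second term: 4*e1 + 10*e4 + 2*e1 e2 e3 + 5*e2 e3 e4
Answer: -8*e1 - 20*e4 - 4*e1 e2 e3 - 10*e2 e3 e4


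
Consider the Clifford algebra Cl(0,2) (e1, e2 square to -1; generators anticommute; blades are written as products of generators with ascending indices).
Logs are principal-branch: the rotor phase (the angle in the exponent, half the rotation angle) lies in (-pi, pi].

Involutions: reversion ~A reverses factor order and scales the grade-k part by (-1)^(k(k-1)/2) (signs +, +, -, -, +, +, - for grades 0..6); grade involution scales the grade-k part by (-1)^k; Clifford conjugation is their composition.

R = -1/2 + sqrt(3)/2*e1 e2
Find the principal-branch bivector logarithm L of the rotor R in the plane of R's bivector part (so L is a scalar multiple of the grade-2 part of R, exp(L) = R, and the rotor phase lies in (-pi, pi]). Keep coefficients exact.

The scalar part of R is -1/2, so the principal-branch rotor phase is pinned; divide the bivector part by its sine to get the unit plane — L is the phase times that plane.
Concretely: cos(phase) = -1/2 gives phase = ±2*pi/3, and since phase/sin(phase) is even the sign is immaterial: L = (phase/sin(phase)) * <R>_2 = (4*sqrt(3)*pi/9) * <R>_2.
Answer: 2*pi/3*e1 e2


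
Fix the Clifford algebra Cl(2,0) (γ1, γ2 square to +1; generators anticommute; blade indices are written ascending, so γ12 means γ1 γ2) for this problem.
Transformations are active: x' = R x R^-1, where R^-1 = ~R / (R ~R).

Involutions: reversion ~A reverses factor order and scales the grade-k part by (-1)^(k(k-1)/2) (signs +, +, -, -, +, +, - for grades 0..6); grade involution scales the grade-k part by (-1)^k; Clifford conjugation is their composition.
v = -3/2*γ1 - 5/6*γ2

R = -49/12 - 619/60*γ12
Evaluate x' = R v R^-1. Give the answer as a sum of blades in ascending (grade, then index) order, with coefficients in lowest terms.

~R = -49/12 + 619/60*γ12, and R ~R = 221593/1800, so R^-1 = ~R / (221593/1800).
R v = 265/18*γ1 - 2173/180*γ2
Answer: 13129/25086*γ1 + 13665/8362*γ2


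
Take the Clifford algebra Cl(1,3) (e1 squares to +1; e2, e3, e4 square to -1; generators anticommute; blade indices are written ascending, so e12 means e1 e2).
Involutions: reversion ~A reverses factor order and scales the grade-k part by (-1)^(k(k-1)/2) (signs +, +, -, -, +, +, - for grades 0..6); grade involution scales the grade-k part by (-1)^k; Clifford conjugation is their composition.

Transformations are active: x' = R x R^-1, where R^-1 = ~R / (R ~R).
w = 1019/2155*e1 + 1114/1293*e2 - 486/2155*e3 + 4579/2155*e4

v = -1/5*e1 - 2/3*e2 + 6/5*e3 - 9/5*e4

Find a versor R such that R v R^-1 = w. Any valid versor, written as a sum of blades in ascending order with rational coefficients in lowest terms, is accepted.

Key observation: q(v) = q(w) = -1144/225 (sandwiches preserve the norm), so R = v + w = 588/2155*e1 + 84/431*e2 + 420/431*e3 + 140/431*e4 works whenever it is invertible — the component of v along it is kept and (v - w)/2 reverses, sending v to w.
Answer: 588/2155*e1 + 84/431*e2 + 420/431*e3 + 140/431*e4


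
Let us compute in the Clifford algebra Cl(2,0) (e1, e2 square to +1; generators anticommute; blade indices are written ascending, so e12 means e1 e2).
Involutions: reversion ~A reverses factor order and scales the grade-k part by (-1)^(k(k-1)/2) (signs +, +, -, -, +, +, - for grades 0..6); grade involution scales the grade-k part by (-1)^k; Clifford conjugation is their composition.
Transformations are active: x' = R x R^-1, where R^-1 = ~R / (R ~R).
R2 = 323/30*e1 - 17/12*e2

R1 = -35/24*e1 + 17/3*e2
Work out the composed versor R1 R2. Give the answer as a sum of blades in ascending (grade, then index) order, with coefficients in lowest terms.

Distribute over the terms of R1 (each basis-blade product reordered to ascending indices, repeated generators contracted through their squares):
(-35/24*e1) R2 = -2261/144 + 595/288*e12
(17/3*e2) R2 = -289/36 - 5491/90*e12
Summing the partial products and collecting blades:
Answer: -1139/48 - 84881/1440*e12


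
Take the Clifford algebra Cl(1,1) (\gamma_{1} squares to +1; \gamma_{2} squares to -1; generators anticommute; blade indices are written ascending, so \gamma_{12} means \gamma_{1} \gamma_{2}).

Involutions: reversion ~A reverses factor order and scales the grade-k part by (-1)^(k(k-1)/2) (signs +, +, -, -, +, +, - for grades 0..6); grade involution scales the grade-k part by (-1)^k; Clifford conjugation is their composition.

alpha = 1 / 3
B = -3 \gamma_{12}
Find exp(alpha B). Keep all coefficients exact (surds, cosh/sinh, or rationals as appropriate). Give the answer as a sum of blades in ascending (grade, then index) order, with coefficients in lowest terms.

B^2 = (-3)^2*(\gamma_{12})^2 = 9*(+1) = 9 (a basis 2-blade squares to minus the product of its generators' squares).
B^2 = 9 — the series telescopes hyperbolically here: l = 3, alpha*l = 1, so exp(alpha B) = cosh(1) + (sinh(1)/3)*B = \cosh{\left(1 \right)} + (\frac{\sinh{\left(1 \right)}}{3})*B.
Answer: \cosh{\left(1 \right)} - \sinh{\left(1 \right)} \gamma_{12}


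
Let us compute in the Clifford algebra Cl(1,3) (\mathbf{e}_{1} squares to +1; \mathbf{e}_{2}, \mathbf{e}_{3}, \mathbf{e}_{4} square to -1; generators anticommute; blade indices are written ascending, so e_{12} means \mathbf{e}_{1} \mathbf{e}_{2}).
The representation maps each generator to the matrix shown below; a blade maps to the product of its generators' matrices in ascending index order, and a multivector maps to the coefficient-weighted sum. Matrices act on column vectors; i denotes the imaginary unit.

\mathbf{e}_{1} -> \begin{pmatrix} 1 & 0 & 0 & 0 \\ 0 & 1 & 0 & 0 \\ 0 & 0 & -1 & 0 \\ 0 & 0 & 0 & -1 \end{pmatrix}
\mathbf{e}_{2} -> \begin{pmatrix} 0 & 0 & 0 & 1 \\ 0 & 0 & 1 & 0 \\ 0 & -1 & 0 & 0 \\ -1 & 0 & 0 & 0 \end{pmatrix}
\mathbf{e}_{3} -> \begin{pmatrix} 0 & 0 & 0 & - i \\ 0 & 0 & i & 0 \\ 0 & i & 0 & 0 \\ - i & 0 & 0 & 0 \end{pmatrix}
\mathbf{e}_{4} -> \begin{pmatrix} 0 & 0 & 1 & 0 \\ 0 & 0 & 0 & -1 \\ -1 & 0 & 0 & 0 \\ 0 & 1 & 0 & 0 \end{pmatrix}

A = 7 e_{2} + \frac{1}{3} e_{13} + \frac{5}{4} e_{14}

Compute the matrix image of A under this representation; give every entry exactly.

Bivector images (products of the table entries): rho(e_{13}) = rho(\mathbf{e}_{1})rho(\mathbf{e}_{3}) = \begin{pmatrix} 0 & 0 & 0 & - i \\ 0 & 0 & i & 0 \\ 0 & - i & 0 & 0 \\ i & 0 & 0 & 0 \end{pmatrix}; rho(e_{14}) = rho(\mathbf{e}_{1})rho(\mathbf{e}_{4}) = \begin{pmatrix} 0 & 0 & 1 & 0 \\ 0 & 0 & 0 & -1 \\ 1 & 0 & 0 & 0 \\ 0 & -1 & 0 & 0 \end{pmatrix}.
M = (7)*rho(e_{2}) + (\frac{1}{3})*rho(e_{13}) + (\frac{5}{4})*rho(e_{14}), summed entrywise:
Answer: \begin{pmatrix} 0 & 0 & \frac{5}{4} & 7 - \frac{i}{3} \\ 0 & 0 & 7 + \frac{i}{3} & - \frac{5}{4} \\ \frac{5}{4} & -7 - \frac{i}{3} & 0 & 0 \\ -7 + \frac{i}{3} & - \frac{5}{4} & 0 & 0 \end{pmatrix}


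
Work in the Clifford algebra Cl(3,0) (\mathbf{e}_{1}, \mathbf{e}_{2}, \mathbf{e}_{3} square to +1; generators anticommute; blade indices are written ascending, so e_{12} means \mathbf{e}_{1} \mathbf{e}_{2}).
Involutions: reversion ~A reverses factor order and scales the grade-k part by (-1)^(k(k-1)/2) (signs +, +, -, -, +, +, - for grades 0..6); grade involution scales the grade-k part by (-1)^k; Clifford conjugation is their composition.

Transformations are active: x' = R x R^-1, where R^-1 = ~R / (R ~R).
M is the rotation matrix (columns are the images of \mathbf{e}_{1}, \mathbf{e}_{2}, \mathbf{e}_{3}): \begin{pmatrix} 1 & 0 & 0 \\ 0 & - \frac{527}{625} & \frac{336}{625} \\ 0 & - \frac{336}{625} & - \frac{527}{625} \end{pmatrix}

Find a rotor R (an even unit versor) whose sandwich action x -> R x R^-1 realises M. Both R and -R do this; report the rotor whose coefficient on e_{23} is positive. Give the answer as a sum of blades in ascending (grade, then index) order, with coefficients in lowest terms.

Method: write R = a + b12*e_{12} + b13*e_{13} + b23*e_{23} with a^2 + b12^2 + b13^2 + b23^2 = 1 (so R^-1 = ~R). Expanding the columns R e_j ~R gives tr M = 4a^2 - 1 and, from the antisymmetric part, M21 - M12 = -4a*b12, M13 - M31 = 4a*b13, M32 - M23 = -4a*b23.
Here tr M = -\frac{429}{625}, so a^2 = (1 + tr M)/4 = \frac{49}{625} and a = ±\frac{7}{25}. Taking a = \frac{7}{25}: M21 - M12 = 0, M13 - M31 = 0, M32 - M23 = -\frac{672}{625}, giving b12 = 0, b13 = 0, b23 = \frac{24}{25}, i.e. R = \frac{7}{25} + \frac{24}{25} e_{23}.
Its e_{23} coefficient is already positive.
Answer: \frac{7}{25} + \frac{24}{25} e_{23}. Uniqueness: Spin(3) -> SO(3) maps R and -R to the same rotation of trace -\frac{429}{625}; fixing the sign of the e_{23} coefficient removes the ambiguity.


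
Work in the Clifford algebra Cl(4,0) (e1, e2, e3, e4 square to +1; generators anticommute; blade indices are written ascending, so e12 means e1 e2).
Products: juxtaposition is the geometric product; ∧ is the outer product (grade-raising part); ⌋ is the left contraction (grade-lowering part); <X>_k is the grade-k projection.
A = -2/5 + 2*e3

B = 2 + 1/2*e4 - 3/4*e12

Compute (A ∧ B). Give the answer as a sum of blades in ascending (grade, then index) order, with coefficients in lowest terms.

step 1: -4/5 + 4*e3 - 1/5*e4 + 3/10*e12 + e34 - 3/2*e123
Answer: -4/5 + 4*e3 - 1/5*e4 + 3/10*e12 + e34 - 3/2*e123


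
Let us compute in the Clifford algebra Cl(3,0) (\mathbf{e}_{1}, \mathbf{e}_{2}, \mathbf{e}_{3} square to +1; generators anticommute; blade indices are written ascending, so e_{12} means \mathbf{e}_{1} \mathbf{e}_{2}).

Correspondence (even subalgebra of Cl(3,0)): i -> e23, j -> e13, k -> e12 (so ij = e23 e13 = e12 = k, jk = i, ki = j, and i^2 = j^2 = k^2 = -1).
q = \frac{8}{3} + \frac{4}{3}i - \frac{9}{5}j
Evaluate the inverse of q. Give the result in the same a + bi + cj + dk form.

In blades: q = \frac{8}{3} - \frac{9}{5} e_{13} + \frac{4}{3} e_{23}.
With qbar = \frac{8}{3} + \frac{9}{5} e_{13} - \frac{4}{3} e_{23} (scalar fixed, mapped units negated), q qbar = \frac{2729}{225} (the sum of squared coefficients), so q^-1 = qbar / (\frac{2729}{225}) = \frac{600}{2729} + \frac{405}{2729} e_{13} - \frac{300}{2729} e_{23}; translating back:
Answer: \frac{600}{2729} - \frac{300}{2729}i + \frac{405}{2729}j


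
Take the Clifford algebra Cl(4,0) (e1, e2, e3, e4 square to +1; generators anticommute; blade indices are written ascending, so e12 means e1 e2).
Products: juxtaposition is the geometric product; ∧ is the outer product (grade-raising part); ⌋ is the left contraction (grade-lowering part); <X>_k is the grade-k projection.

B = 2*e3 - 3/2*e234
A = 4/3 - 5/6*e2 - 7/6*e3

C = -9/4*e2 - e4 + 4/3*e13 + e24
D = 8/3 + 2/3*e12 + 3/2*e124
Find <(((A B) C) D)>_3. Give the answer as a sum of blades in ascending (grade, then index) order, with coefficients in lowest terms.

step 1: -7/3 + 8/3*e3 - 5/3*e23 - 7/4*e24 + 5/4*e34 - 2*e234
step 2: 7/4 - 32/9*e1 + 7*e2 - 7*e3 - 77/48*e4 - 20/9*e12 - 28/9*e13 - 5/3*e14 + 37/4*e23 - 7/3*e24 + 7/2*e34 - 8/3*e124 - 61/16*e234 + 7/3*e1234
step 3: 274/27 - 575/54*e1 + 745/54*e2 - 133/6*e3 + 5/6*e4 - 6191/864*e12 - 7555/864*e13 - 241/18*e14 + 610/27*e23 - 38/3*e24 + 70/9*e34 + 7/12*e123 - 50/9*e124 - 34/3*e134 - 89/6*e234 - 35/18*e1234
step 4: 7/12*e123 - 50/9*e124 - 34/3*e134 - 89/6*e234
Answer: 7/12*e123 - 50/9*e124 - 34/3*e134 - 89/6*e234


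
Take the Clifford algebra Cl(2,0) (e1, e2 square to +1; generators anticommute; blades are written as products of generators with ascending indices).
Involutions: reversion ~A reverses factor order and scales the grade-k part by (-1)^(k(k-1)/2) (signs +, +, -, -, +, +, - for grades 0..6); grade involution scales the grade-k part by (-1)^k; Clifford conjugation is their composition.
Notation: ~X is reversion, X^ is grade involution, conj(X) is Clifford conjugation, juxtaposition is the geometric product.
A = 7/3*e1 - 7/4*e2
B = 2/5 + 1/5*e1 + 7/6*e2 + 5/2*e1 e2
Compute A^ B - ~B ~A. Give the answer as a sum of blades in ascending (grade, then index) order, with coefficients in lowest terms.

first term: 63/40 - 637/120*e1 - 77/15*e2 - 553/180*e1 e2
second term: -63/40 + 637/120*e1 + 77/15*e2 - 553/180*e1 e2
Answer: 63/20 - 637/60*e1 - 154/15*e2


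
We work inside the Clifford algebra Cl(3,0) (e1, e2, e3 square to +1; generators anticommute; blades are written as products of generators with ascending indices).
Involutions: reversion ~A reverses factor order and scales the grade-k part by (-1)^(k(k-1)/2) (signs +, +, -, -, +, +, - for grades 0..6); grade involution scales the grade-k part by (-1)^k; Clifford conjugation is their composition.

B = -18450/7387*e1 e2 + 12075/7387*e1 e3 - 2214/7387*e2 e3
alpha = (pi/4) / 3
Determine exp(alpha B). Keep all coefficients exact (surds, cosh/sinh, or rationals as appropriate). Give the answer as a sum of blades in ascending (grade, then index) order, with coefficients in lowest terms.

B^2 term by term: the squares give (-18450/7387)^2*(e1 e2)^2 + (12075/7387)^2*(e1 e3)^2 + (-2214/7387)^2*(e2 e3)^2 = 340402500/54567769*(-1) + 145805625/54567769*(-1) + 4901796/54567769*(-1) = -9 (each basis 2-blade squares to minus the product of its generators' squares); cross terms between blades sharing an index anticommute and cancel. So B^2 = -9.
B^2 = -9 — a negative square means the series sums to a rotation: l = 3, alpha*l = pi/4, so exp(alpha B) = cos(pi/4) + (sin(pi/4)/3)*B = sqrt(2)/2 + (sqrt(2)/6)*B.
Answer: sqrt(2)/2 - 3075*sqrt(2)/7387*e1 e2 + 4025*sqrt(2)/14774*e1 e3 - 369*sqrt(2)/7387*e2 e3


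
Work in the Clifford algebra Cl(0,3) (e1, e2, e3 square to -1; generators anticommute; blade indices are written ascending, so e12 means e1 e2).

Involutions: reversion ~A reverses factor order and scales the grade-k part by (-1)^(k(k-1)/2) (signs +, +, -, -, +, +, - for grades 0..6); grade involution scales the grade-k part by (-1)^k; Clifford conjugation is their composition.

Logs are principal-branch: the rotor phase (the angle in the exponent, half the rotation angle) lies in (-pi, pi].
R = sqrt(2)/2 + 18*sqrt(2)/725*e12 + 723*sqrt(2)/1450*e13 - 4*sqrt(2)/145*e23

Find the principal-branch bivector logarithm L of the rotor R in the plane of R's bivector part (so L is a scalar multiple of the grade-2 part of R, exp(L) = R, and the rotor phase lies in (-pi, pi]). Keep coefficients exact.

The scalar part of R is sqrt(2)/2, which fixes the principal-branch rotor phase; the unit plane is then the bivector part divided by the sine of that phase, and L is that plane scaled by the phase.
Concretely: cos(phase) = sqrt(2)/2 gives phase = ±pi/4, and since phase/sin(phase) is even the sign is immaterial: L = (phase/sin(phase)) * <R>_2 = (sqrt(2)*pi/4) * <R>_2.
Answer: 9*pi/725*e12 + 723*pi/2900*e13 - 2*pi/145*e23


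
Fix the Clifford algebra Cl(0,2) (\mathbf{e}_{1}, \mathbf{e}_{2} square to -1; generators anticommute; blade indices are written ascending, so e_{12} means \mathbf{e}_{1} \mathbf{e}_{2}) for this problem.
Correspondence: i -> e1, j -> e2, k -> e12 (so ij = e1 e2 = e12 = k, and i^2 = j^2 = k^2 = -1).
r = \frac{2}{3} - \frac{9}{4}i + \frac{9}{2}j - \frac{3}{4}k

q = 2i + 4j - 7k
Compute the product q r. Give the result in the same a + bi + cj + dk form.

In blades: q = 2 e_{1} + 4 e_{2} - 7 e_{12}, r = \frac{2}{3} - \frac{9}{4} e_{1} + \frac{9}{2} e_{2} - \frac{3}{4} e_{12}.
Distribute q over r term by term (generator squares from the signature, products reordered to ascending indices): (2 e_{1})*r = \frac{9}{2} + \frac{4}{3} e_{1} + \frac{3}{2} e_{2} + 9 e_{12}; (4 e_{2})*r = -18 - 3 e_{1} + \frac{8}{3} e_{2} + 9 e_{12}; (-7 e_{12})*r = -\frac{21}{4} + \frac{63}{2} e_{1} + \frac{63}{4} e_{2} - \frac{14}{3} e_{12}.
Sum: -\frac{75}{4} + \frac{179}{6} e_{1} + \frac{239}{12} e_{2} + \frac{40}{3} e_{12}; translating back through the correspondence:
Answer: -\frac{75}{4} + \frac{179}{6}i + \frac{239}{12}j + \frac{40}{3}k


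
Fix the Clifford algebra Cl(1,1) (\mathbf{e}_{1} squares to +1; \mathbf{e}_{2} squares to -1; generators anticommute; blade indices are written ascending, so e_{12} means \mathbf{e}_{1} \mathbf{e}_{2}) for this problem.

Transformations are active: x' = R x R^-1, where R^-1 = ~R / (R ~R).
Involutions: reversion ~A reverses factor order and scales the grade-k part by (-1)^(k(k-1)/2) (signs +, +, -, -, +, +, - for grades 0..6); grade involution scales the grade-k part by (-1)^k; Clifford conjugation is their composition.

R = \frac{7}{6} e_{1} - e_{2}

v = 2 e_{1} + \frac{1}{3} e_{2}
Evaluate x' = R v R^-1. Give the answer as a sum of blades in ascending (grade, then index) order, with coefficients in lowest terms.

~R = \frac{7}{6} e_{1} - e_{2}, and R ~R = \frac{13}{36}, so R^-1 = ~R / (\frac{13}{36}).
R v = \frac{8}{3} + \frac{43}{18} e_{12}
Answer: \frac{198}{13} e_{1} - \frac{589}{39} e_{2}


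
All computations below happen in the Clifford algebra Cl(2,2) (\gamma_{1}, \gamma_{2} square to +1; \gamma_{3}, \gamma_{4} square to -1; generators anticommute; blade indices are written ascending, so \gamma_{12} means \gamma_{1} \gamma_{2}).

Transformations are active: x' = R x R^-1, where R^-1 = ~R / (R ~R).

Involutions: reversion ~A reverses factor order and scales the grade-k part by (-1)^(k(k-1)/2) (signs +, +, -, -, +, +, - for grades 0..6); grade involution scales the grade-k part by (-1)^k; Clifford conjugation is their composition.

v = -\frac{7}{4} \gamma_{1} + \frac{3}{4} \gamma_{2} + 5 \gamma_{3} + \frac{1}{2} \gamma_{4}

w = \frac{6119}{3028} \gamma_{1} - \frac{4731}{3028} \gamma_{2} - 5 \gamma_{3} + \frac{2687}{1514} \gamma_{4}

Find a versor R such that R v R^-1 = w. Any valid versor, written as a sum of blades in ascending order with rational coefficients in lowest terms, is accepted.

Why this works: both vectors square to -\frac{173}{8}, so q(v) = q(w) and R = v + w = \frac{205}{757} \gamma_{1} - \frac{615}{757} \gamma_{2} + \frac{1722}{757} \gamma_{4} carries v to w — its own direction survives, the complement (v - w)/2 flips.
Answer: \frac{205}{757} \gamma_{1} - \frac{615}{757} \gamma_{2} + \frac{1722}{757} \gamma_{4}


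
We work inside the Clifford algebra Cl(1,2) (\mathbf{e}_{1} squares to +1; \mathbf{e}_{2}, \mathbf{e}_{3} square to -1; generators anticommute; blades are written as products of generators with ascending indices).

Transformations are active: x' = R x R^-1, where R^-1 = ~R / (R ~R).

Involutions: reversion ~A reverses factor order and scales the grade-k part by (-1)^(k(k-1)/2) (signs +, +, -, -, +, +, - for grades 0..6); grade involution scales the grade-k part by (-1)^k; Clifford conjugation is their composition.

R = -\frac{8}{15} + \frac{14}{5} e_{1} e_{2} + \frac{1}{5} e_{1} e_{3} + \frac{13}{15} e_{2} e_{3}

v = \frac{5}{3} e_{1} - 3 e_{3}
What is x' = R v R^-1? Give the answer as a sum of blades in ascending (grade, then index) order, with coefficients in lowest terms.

~R = -\frac{8}{15} - \frac{14}{5} e_{1} e_{2} - \frac{1}{5} e_{1} e_{3} - \frac{13}{15} e_{2} e_{3}, and R ~R = -\frac{308}{45}, so R^-1 = ~R / (-\frac{308}{45}).
R v = -\frac{13}{45} e_{1} - \frac{31}{15} e_{2} + \frac{19}{15} e_{3} - \frac{313}{45} e_{1} e_{2} e_{3}
Answer: \frac{23}{462} e_{1} + \frac{13}{154} e_{2} - \frac{192}{77} e_{3}


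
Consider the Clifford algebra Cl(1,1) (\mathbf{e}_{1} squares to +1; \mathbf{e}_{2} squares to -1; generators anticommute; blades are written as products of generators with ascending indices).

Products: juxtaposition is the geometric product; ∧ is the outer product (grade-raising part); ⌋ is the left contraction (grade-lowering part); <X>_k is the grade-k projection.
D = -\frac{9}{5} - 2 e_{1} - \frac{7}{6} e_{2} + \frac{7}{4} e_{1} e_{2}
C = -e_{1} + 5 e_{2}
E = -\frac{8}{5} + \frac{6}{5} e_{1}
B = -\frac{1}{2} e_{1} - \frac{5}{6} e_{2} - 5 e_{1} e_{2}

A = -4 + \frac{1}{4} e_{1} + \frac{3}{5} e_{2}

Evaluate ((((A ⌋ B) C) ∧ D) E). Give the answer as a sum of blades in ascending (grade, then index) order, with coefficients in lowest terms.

step 1: \frac{3}{8} - e_{1} + \frac{25}{12} e_{2} + 20 e_{1} e_{2}
step 2: -\frac{113}{12} - \frac{803}{8} e_{1} + \frac{175}{8} e_{2} - \frac{35}{12} e_{1} e_{2}
step 3: \frac{339}{20} + \frac{23941}{120} e_{1} - \frac{511}{18} e_{2} + \frac{1197}{8} e_{1} e_{2}
step 4: \frac{21229}{100} - \frac{44831}{150} e_{1} - \frac{24143}{180} e_{2} - \frac{616}{3} e_{1} e_{2}
Answer: \frac{21229}{100} - \frac{44831}{150} e_{1} - \frac{24143}{180} e_{2} - \frac{616}{3} e_{1} e_{2}


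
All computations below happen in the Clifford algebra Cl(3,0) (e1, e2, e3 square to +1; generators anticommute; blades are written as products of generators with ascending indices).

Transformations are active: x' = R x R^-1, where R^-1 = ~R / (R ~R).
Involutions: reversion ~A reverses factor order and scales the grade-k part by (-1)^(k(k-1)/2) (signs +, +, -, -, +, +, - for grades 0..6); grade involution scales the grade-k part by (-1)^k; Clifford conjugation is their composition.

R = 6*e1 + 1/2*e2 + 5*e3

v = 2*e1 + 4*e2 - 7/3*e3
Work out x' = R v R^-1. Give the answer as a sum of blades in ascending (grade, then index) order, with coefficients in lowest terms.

~R = 6*e1 + 1/2*e2 + 5*e3, and R ~R = 245/4, so R^-1 = ~R / (245/4).
R v = 7/3 + 23*e1 e2 - 24*e1 e3 - 127/6*e2 e3
Answer: -54/35*e1 - 416/105*e2 + 19/7*e3


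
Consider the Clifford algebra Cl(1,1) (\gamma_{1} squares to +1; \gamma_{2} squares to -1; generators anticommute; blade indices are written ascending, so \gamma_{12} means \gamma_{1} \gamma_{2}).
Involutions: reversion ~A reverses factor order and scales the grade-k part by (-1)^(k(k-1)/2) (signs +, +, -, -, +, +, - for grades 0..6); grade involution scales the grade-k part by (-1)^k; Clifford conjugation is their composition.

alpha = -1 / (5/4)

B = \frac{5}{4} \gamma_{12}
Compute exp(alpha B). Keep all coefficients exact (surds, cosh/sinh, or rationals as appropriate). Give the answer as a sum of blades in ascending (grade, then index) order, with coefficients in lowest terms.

B^2 = (\frac{5}{4})^2*(\gamma_{12})^2 = \frac{25}{16}*(+1) = \frac{25}{16} (a basis 2-blade squares to minus the product of its generators' squares).
B^2 = \frac{25}{16} — the series telescopes hyperbolically here: l = \frac{5}{4}, alpha*l = -1, so exp(alpha B) = cosh(-1) + (sinh(-1)/(\frac{5}{4}))*B = \cosh{\left(1 \right)} + (- \frac{4 \sinh{\left(1 \right)}}{5})*B.
Answer: \cosh{\left(1 \right)} - \sinh{\left(1 \right)} \gamma_{12}


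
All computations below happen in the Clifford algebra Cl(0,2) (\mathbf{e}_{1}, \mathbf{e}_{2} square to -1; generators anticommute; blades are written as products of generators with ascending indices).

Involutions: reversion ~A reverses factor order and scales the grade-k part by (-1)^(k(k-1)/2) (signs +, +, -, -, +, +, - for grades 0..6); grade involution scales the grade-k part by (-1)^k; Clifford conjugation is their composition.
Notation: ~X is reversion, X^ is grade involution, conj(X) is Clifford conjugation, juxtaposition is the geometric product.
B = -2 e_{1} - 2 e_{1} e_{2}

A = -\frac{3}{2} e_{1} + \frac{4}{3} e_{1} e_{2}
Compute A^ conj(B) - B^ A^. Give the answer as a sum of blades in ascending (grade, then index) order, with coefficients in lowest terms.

first term: -\frac{17}{3} - \frac{1}{3} e_{2}
second term: -\frac{1}{3} - \frac{17}{3} e_{2}
Answer: -\frac{16}{3} + \frac{16}{3} e_{2}


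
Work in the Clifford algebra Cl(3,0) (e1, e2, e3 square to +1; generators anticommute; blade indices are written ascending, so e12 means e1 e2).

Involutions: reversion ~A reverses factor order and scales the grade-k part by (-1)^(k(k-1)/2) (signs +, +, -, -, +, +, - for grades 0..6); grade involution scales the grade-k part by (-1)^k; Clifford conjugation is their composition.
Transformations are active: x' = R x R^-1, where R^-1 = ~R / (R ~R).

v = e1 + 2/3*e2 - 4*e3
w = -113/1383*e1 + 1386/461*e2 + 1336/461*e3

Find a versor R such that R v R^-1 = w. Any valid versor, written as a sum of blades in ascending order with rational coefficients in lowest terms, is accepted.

A norm check does it: q(v) = q(w) = 157/9, hence R = v + w = 1270/1383*e1 + 5080/1383*e2 - 508/461*e3 realises the map — parallel part kept, (v - w)/2 negated, v carried to w.
Answer: 1270/1383*e1 + 5080/1383*e2 - 508/461*e3


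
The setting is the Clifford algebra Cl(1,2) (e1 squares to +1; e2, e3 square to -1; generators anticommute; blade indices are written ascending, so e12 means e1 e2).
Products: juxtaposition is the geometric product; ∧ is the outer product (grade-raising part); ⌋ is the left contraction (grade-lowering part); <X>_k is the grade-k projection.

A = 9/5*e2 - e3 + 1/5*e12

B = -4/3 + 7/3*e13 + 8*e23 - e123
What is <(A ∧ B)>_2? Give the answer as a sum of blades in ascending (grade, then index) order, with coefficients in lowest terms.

step 1: -12/5*e2 + 4/3*e3 - 4/15*e12 - 21/5*e123
step 2: -4/15*e12
Answer: -4/15*e12


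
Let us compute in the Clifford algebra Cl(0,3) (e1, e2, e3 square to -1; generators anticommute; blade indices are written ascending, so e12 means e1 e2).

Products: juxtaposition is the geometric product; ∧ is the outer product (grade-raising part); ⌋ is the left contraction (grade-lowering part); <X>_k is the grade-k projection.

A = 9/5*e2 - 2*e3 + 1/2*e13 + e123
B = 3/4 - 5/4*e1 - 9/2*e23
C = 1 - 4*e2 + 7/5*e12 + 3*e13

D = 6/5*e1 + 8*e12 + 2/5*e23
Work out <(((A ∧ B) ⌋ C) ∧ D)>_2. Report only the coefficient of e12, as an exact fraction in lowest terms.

step 1: 27/20*e2 - 3/2*e3 + 9/4*e12 - 17/8*e13 + 3/4*e123
step 2: 69/8 - 261/100*e1
step 3: 207/20*e1 + 69*e12 + 69/20*e23 - 261/250*e123
step 4: 69*e12 + 69/20*e23
Answer: 69


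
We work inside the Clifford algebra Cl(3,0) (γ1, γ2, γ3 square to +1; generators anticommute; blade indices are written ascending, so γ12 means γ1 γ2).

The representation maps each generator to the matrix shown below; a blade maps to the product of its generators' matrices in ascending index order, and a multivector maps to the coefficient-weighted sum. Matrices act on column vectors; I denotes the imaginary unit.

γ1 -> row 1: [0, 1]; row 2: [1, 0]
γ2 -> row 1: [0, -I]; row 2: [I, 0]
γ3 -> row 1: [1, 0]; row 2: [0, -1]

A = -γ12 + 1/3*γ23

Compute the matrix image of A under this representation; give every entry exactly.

Bivector images (products of the table entries): rho(γ12) = rho(γ1)rho(γ2) = row 1: [I, 0]; row 2: [0, -I]; rho(γ23) = rho(γ2)rho(γ3) = row 1: [0, I]; row 2: [I, 0].
M = (-1)*rho(γ12) + (1/3)*rho(γ23), summed entrywise:
Answer: row 1: [-I, I/3]; row 2: [I/3, I]
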